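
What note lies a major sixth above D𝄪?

B##

A sixth above D lands on the letter B.
A major sixth spans 9 semitones, so D## moves to pitch class 1. On the letter B that is B##.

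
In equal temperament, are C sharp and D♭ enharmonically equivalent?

Yes

C# = pitch class 1 and Db = pitch class 1 — the same pitch class, so they are enharmonic equivalents.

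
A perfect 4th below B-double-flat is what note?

B down a perfect fourth is F#, so the target letter is F.
From Bbb, a perfect fourth is 5 semitones down: Fb.

Fb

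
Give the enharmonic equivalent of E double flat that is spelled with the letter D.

D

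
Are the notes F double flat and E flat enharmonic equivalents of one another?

Yes

Fbb = pitch class 3 and Eb = pitch class 3 — the same pitch class, so they are enharmonic equivalents.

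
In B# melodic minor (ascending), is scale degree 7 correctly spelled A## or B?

Each scale degree takes a distinct letter name. Degree 7 of a scale on B must use the letter A.
A## and B are enharmonically the same pitch, but only A## uses the letter A, so it is the correct spelling here.

A##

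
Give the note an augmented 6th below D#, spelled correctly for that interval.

A sixth below D lands on the letter F.
An augmented sixth spans 10 semitones, so D# moves to pitch class 5. On the letter F that is F.

F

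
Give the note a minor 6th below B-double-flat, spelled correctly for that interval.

A sixth below B lands on the letter D.
A minor sixth spans 8 semitones, so Bbb moves to pitch class 1. On the letter D that is Db.

Db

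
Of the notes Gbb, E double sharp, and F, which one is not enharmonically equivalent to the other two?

In 12-tone equal temperament, enharmonic equivalents share a pitch class. Gbb is pitch class 5; E## is pitch class 6; F is pitch class 5.
Gbb and F share pitch class 5, while E## is pitch class 6.

E##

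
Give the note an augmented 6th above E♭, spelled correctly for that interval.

A sixth above E lands on the letter C.
An augmented sixth spans 10 semitones, so Eb moves to pitch class 1. On the letter C that is C#.

C#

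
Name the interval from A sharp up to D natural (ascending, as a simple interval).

The letter names run A→D, a span of 3 letter steps, so the interval is some kind of fourth.
A# to D is 4 semitones. A perfect fourth is 5, so 4 makes it diminished.

diminished fourth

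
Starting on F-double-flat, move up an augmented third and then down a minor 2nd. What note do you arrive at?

G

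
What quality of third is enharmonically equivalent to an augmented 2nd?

minor

An augmented second spans 3 semitones.
A third spanning 3 semitones is minor (the major third is 4).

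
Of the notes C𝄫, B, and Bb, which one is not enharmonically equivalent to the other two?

B

In 12-tone equal temperament, enharmonic equivalents share a pitch class. Cbb is pitch class 10; B is pitch class 11; Bb is pitch class 10.
Cbb and Bb share pitch class 10, while B is pitch class 11.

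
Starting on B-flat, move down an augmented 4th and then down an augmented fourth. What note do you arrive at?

Cbb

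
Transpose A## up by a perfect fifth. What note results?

A fifth above A lands on the letter E.
A perfect fifth spans 7 semitones, so A## moves to pitch class 6. On the letter E that is E##.

E##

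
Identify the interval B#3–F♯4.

The letter names run B→F, a span of 4 letter steps, so the interval is some kind of fifth.
B# to F# is 6 semitones. A perfect fifth is 7, so 6 makes it diminished.

diminished fifth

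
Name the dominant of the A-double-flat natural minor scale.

The Abb natural minor scale runs Abb Bbb Cbb Dbb Ebb Fbb Gbb.
Degree 5 is Ebb.

Ebb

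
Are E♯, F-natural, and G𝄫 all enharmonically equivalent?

Yes

E# is pitch class 5; F is pitch class 5; Gbb is pitch class 5.
All spellings map to pitch class 5, so they are enharmonically equivalent.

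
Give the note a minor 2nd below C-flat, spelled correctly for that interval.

C down a major second is Bb, so the target letter is B.
From Cb, a minor second is 1 semitone down: Bb.

Bb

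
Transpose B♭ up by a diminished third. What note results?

B up a major third is D#, so the target letter is D.
From Bb, a diminished third is 2 semitones up: Dbb.

Dbb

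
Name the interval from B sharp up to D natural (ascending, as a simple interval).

Counting letters B–C–D gives a third.
B#→D = 2 semitones, 2 narrower than the major third (4), so diminished.

diminished third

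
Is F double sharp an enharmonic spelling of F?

No

Two spellings are enharmonically equivalent only if they share a pitch class.
Here F## → 7, F → 5; 5 ≠ 7, so they are not.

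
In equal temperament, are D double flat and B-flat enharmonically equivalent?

No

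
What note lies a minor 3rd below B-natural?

A third below B lands on the letter G.
A minor third spans 3 semitones, so B moves to pitch class 8. On the letter G that is G#.

G#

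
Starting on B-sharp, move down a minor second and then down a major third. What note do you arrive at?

F##

A minor second down from B# is A## (letter A, 1 semitone down).
A major third down from A## is F## (letter F, 4 semitones down).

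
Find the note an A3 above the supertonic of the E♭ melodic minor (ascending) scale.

The supertonic of Eb melodic minor (ascending) is F.
An augmented third (5 semitones) above F lands on the letter A, giving A#.

A#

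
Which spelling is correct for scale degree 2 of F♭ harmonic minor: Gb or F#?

Each scale degree takes a distinct letter name. Degree 2 of a scale on F must use the letter G.
Gb and F# are enharmonically the same pitch, but only Gb uses the letter G, so it is the correct spelling here.

Gb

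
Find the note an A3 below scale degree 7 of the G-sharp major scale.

D

Scale degree 7 of G# major is F##.
An augmented third (5 semitones) below F## lands on the letter D, giving D.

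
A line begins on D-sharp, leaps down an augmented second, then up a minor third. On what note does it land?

Eb

An augmented second down from D# is C (letter C, 3 semitones down).
A minor third up from C is Eb (letter E, 3 semitones up).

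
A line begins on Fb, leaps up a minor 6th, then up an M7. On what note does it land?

A minor sixth up from Fb is Dbb (letter D, 8 semitones up).
A major seventh up from Dbb is Cb (letter C, 11 semitones up).

Cb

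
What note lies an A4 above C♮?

F#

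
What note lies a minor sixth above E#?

C#

E up a major sixth is C#, so the target letter is C.
From E#, a minor sixth is 8 semitones up: C#.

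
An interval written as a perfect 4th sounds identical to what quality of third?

augmented

A perfect fourth spans 5 semitones.
A third spanning 5 semitones is augmented (the major third is 4).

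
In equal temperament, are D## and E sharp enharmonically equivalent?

D## is pitch class 4; E# is pitch class 5.
The pitch classes differ (4 vs. 5), so they are not enharmonic equivalents.

No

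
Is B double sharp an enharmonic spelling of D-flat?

Yes

B## = pitch class 1 and Db = pitch class 1 — the same pitch class, so they are enharmonic equivalents.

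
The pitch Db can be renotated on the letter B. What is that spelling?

B##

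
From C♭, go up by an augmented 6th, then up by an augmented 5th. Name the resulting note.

E#

An augmented sixth up from Cb is A (letter A, 10 semitones up).
An augmented fifth up from A is E# (letter E, 8 semitones up).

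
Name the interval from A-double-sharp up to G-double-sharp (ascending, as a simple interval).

minor seventh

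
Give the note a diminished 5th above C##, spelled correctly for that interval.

G#

C up a perfect fifth is G, so the target letter is G.
From C##, a diminished fifth is 6 semitones up: G#.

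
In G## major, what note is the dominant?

Degree 5 takes the letter 4 steps above G, which is D.
In major, degree 5 sits 7 semitones above the tonic. G## + 7 semitones is pitch class 4, spelled on D as D##.

D##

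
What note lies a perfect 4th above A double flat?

A up a perfect fourth is D, so the target letter is D.
From Abb, a perfect fourth is 5 semitones up: Dbb.

Dbb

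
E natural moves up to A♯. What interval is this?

The letter names run E→A, a span of 3 letter steps, so the interval is some kind of fourth.
E to A# is 6 semitones. A perfect fourth is 5, so 6 makes it augmented.

augmented fourth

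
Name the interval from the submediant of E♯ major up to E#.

The submediant of E# major is C##.
C## up to E#: letters C→E make it a third; 3 semitones makes it minor.

minor third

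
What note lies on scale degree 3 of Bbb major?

The Bbb major scale runs Bbb Cb Db Ebb Fb Gb Ab.
Degree 3 is Db.

Db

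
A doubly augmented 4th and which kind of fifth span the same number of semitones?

perfect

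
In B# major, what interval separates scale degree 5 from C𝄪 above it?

perfect fifth

Scale degree 5 of B# major is F##.
F## up to C##: letters F→C make it a fifth; 7 semitones makes it perfect.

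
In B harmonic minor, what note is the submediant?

G

Degree 6 takes the letter 5 steps above B, which is G.
In harmonic minor, degree 6 sits 8 semitones above the tonic. B + 8 semitones is pitch class 7, spelled on G as G.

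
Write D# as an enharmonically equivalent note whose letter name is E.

D# is pitch class 3. The letter E alone is pitch class 4.
To reach pitch class 3 from E requires an offset of -1 semitone, i.e. flat: Eb.

Eb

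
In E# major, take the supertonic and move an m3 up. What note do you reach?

A#

The supertonic of E# major is F##.
A minor third (3 semitones) above F## lands on the letter A, giving A#.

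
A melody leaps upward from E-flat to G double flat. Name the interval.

diminished third

Counting letters E–F–G gives a third.
Eb→Gbb = 2 semitones, 2 narrower than the major third (4), so diminished.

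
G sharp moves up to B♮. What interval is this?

minor third

Counting letters G–A–B gives a third.
G#→B = 3 semitones, 1 narrower than the major third (4), so minor.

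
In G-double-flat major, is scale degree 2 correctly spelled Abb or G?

Abb

Each scale degree takes a distinct letter name. Degree 2 of a scale on G must use the letter A.
Abb and G are enharmonically the same pitch, but only Abb uses the letter A, so it is the correct spelling here.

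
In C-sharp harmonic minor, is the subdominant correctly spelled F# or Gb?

F#

Each scale degree takes a distinct letter name. Degree 4 of a scale on C must use the letter F.
F# and Gb are enharmonically the same pitch, but only F# uses the letter F, so it is the correct spelling here.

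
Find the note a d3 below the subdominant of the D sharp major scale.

E##

The subdominant of D# major is G#.
A diminished third (2 semitones) below G# lands on the letter E, giving E##.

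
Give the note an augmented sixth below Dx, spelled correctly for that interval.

D down a major sixth is F, so the target letter is F.
From D##, an augmented sixth is 10 semitones down: F#.

F#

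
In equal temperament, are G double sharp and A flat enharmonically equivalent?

No

Two spellings are enharmonically equivalent only if they share a pitch class.
Here G## → 9, Ab → 8; 8 ≠ 9, so they are not.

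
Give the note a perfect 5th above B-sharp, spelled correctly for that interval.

F##

B up a perfect fifth is F#, so the target letter is F.
From B#, a perfect fifth is 7 semitones up: F##.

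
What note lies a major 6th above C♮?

A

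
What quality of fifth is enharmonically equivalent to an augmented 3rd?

An augmented third spans 5 semitones.
A fifth spanning 5 semitones is doubly diminished (the perfect fifth is 7).

doubly diminished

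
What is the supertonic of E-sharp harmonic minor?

F##

The E# harmonic minor scale runs E# F## G# A# B# C# D##.
Degree 2 is F##.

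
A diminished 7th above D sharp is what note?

C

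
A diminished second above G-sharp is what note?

Ab

A second above G lands on the letter A.
A diminished second spans 0 semitones, so G# moves to pitch class 8. On the letter A that is Ab.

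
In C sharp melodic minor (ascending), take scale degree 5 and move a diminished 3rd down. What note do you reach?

Scale degree 5 of C# melodic minor (ascending) is G#.
A diminished third (2 semitones) below G# lands on the letter E, giving E##.

E##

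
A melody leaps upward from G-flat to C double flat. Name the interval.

diminished fourth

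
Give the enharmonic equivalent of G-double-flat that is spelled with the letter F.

F

Gbb is pitch class 5. The letter F alone is pitch class 5.
Pitch class 5 on F needs no accidental: F.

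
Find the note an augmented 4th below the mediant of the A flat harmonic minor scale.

The mediant of Ab harmonic minor is Cb.
An augmented fourth (6 semitones) below Cb lands on the letter G, giving Gbb.

Gbb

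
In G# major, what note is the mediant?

B#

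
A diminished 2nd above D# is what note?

A second above D lands on the letter E.
A diminished second spans 0 semitones, so D# moves to pitch class 3. On the letter E that is Eb.

Eb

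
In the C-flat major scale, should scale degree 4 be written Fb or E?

Fb

Each scale degree takes a distinct letter name. Degree 4 of a scale on C must use the letter F.
Fb and E are enharmonically the same pitch, but only Fb uses the letter F, so it is the correct spelling here.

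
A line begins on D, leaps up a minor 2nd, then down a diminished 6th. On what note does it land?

G#

A minor second up from D is Eb (letter E, 1 semitone up).
A diminished sixth down from Eb is G# (letter G, 7 semitones down).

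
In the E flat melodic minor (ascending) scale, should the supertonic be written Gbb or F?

Each scale degree takes a distinct letter name. Degree 2 of a scale on E must use the letter F.
F and Gbb are enharmonically the same pitch, but only F uses the letter F, so it is the correct spelling here.

F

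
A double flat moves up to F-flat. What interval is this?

major sixth

Counting letters A–B–C–D–E–F gives a sixth.
Abb→Fb = 9 semitones, exactly the major sixth.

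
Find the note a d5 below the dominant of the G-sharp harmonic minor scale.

The dominant of G# harmonic minor is D#.
A diminished fifth (6 semitones) below D# lands on the letter G, giving G##.

G##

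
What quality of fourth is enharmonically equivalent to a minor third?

doubly diminished

A minor third spans 3 semitones.
A fourth spanning 3 semitones is doubly diminished (the perfect fourth is 5).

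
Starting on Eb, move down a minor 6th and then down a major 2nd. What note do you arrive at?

F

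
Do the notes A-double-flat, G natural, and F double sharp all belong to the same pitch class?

Abb is pitch class 7; G is pitch class 7; F## is pitch class 7.
All spellings map to pitch class 7, so they are enharmonically equivalent.

Yes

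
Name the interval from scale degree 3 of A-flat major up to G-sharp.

augmented fifth

Scale degree 3 of Ab major is C.
C up to G#: letters C→G make it a fifth; 8 semitones makes it augmented.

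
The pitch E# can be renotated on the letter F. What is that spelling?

Plain F sits at the same pitch as E#, so on the letter F the same pitch needs a natural: F.

F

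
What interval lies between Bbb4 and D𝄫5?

Counting letters B–C–D gives a third.
Bbb→Dbb = 3 semitones, 1 narrower than the major third (4), so minor.

minor third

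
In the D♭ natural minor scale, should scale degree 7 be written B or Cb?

Each scale degree takes a distinct letter name. Degree 7 of a scale on D must use the letter C.
Cb and B are enharmonically the same pitch, but only Cb uses the letter C, so it is the correct spelling here.

Cb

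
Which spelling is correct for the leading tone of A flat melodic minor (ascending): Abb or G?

G

Each scale degree takes a distinct letter name. Degree 7 of a scale on A must use the letter G.
G and Abb are enharmonically the same pitch, but only G uses the letter G, so it is the correct spelling here.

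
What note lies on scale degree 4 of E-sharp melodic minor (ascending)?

The E# melodic minor (ascending) scale runs E# F## G# A# B# C## D##.
Degree 4 is A#.

A#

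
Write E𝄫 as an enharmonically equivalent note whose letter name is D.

Ebb is pitch class 2. The letter D alone is pitch class 2.
Pitch class 2 on D needs no accidental: D.

D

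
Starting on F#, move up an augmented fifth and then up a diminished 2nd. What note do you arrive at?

An augmented fifth up from F# is C## (letter C, 8 semitones up).
A diminished second up from C## is D (letter D, 0 semitones up).

D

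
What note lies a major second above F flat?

F up a major second is G, so the target letter is G.
From Fb, a major second is 2 semitones up: Gb.

Gb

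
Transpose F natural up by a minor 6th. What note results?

A sixth above F lands on the letter D.
A minor sixth spans 8 semitones, so F moves to pitch class 1. On the letter D that is Db.

Db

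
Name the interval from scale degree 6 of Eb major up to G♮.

Scale degree 6 of Eb major is C.
C up to G: letters C→G make it a fifth; 7 semitones makes it perfect.

perfect fifth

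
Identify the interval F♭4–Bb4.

The letter names run F→B, a span of 3 letter steps, so the interval is some kind of fourth.
Fb to Bb is 6 semitones. A perfect fourth is 5, so 6 makes it augmented.

augmented fourth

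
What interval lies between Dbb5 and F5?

augmented third

The letter names run D→F, a span of 2 letter steps, so the interval is some kind of third.
Dbb to F is 5 semitones. A major third is 4, so 5 makes it augmented.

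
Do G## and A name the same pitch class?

G## = pitch class 9 and A = pitch class 9 — the same pitch class, so they are enharmonic equivalents.

Yes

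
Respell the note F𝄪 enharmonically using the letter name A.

Plain A sits 2 semitones above F##, so on the letter A the same pitch needs a double flat: Abb.

Abb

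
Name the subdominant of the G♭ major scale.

The Gb major scale runs Gb Ab Bb Cb Db Eb F.
Degree 4 is Cb.

Cb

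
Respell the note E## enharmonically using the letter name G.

Gb

Plain G sits 1 semitone above E##, so on the letter G the same pitch needs a flat: Gb.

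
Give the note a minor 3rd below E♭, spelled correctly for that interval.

C

A third below E lands on the letter C.
A minor third spans 3 semitones, so Eb moves to pitch class 0. On the letter C that is C.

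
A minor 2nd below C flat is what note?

Bb

A second below C lands on the letter B.
A minor second spans 1 semitone, so Cb moves to pitch class 10. On the letter B that is Bb.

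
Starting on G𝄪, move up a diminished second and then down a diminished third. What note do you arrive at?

F##

A diminished second up from G## is A (letter A, 0 semitones up).
A diminished third down from A is F## (letter F, 2 semitones down).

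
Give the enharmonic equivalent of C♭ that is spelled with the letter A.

Cb is pitch class 11. The letter A alone is pitch class 9.
To reach pitch class 11 from A requires an offset of +2 semitones, i.e. double sharp: A##.

A##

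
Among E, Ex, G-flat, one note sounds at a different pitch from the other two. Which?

E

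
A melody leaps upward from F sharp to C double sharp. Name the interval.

Counting letters F–G–A–B–C gives a fifth.
F#→C## = 8 semitones, 1 wider than the perfect fifth (7), so augmented.

augmented fifth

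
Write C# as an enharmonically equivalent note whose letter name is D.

Db

C# is pitch class 1. The letter D alone is pitch class 2.
To reach pitch class 1 from D requires an offset of -1 semitone, i.e. flat: Db.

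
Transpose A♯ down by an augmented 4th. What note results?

A down a perfect fourth is E, so the target letter is E.
From A#, an augmented fourth is 6 semitones down: E.

E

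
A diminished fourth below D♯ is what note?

A fourth below D lands on the letter A.
A diminished fourth spans 4 semitones, so D# moves to pitch class 11. On the letter A that is A##.

A##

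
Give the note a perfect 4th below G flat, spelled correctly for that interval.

Db

G down a perfect fourth is D, so the target letter is D.
From Gb, a perfect fourth is 5 semitones down: Db.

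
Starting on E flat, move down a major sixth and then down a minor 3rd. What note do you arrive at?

A major sixth down from Eb is Gb (letter G, 9 semitones down).
A minor third down from Gb is Eb (letter E, 3 semitones down).

Eb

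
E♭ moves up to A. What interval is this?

Counting letters E–F–G–A gives a fourth.
Eb→A = 6 semitones, 1 wider than the perfect fourth (5), so augmented.

augmented fourth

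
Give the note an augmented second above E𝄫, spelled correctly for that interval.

F

E up a major second is F#, so the target letter is F.
From Ebb, an augmented second is 3 semitones up: F.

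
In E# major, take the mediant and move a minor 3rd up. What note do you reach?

B#

The mediant of E# major is G##.
A minor third (3 semitones) above G## lands on the letter B, giving B#.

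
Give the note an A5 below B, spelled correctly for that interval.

Eb

B down a perfect fifth is E, so the target letter is E.
From B, an augmented fifth is 8 semitones down: Eb.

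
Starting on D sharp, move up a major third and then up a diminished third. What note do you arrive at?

A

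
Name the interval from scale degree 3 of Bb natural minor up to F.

Scale degree 3 of Bb natural minor is Db.
Db up to F: letters D→F make it a third; 4 semitones makes it major.

major third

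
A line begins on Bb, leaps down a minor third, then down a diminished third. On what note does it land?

E#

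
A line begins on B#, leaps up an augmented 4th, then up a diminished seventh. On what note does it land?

An augmented fourth up from B# is E## (letter E, 6 semitones up).
A diminished seventh up from E## is D# (letter D, 9 semitones up).

D#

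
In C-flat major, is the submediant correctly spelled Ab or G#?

Ab

Each scale degree takes a distinct letter name. Degree 6 of a scale on C must use the letter A.
Ab and G# are enharmonically the same pitch, but only Ab uses the letter A, so it is the correct spelling here.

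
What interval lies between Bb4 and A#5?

Counting letters B–C–D–E–F–G–A gives a seventh.
Bb→A# = 12 semitones, 1 wider than the major seventh (11), so augmented.

augmented seventh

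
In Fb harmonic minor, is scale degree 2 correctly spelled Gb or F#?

Gb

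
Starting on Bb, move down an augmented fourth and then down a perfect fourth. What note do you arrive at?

Cb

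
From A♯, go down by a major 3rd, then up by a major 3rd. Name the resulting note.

A#

A major third down from A# is F# (letter F, 4 semitones down).
A major third up from F# is A# (letter A, 4 semitones up).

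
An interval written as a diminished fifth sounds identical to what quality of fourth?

augmented

A diminished fifth spans 6 semitones.
A fourth spanning 6 semitones is augmented (the perfect fourth is 5).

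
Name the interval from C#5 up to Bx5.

augmented seventh

The letter names run C→B, a span of 6 letter steps, so the interval is some kind of seventh.
C# to B## is 12 semitones. A major seventh is 11, so 12 makes it augmented.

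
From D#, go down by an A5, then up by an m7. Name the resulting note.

F

An augmented fifth down from D# is G (letter G, 8 semitones down).
A minor seventh up from G is F (letter F, 10 semitones up).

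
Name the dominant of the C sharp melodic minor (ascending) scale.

G#

The C# melodic minor (ascending) scale runs C# D# E F# G# A# B#.
Degree 5 is G#.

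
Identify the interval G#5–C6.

The letter names run G→C, a span of 3 letter steps, so the interval is some kind of fourth.
G# to C is 4 semitones. A perfect fourth is 5, so 4 makes it diminished.

diminished fourth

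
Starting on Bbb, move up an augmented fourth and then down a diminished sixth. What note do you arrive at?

G#

An augmented fourth up from Bbb is Eb (letter E, 6 semitones up).
A diminished sixth down from Eb is G# (letter G, 7 semitones down).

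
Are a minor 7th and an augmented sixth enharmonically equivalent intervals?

Yes

A minor seventh spans 10 semitones; an augmented sixth spans 10.
They are enharmonically equivalent.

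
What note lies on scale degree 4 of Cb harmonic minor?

Fb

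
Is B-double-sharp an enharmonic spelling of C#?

B## is pitch class 1; C# is pitch class 1.
All spellings map to pitch class 1, so they are enharmonically equivalent.

Yes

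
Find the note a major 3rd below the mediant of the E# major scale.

The mediant of E# major is G##.
A major third (4 semitones) below G## lands on the letter E, giving E#.

E#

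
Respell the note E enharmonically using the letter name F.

E is pitch class 4. The letter F alone is pitch class 5.
To reach pitch class 4 from F requires an offset of -1 semitone, i.e. flat: Fb.

Fb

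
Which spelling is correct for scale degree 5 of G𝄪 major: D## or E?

Each scale degree takes a distinct letter name. Degree 5 of a scale on G must use the letter D.
D## and E are enharmonically the same pitch, but only D## uses the letter D, so it is the correct spelling here.

D##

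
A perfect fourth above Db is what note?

Gb

A fourth above D lands on the letter G.
A perfect fourth spans 5 semitones, so Db moves to pitch class 6. On the letter G that is Gb.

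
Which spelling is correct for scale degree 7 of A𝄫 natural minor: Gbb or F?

Gbb

Each scale degree takes a distinct letter name. Degree 7 of a scale on A must use the letter G.
Gbb and F are enharmonically the same pitch, but only Gbb uses the letter G, so it is the correct spelling here.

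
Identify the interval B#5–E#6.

The letter names run B→E, a span of 3 letter steps, so the interval is some kind of fourth.
B# to E# is 5 semitones. A perfect fourth is 5, so 5 makes it perfect.

perfect fourth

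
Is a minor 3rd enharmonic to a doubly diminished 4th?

A minor third spans 3 semitones; a doubly diminished fourth spans 3.
They are enharmonically equivalent.

Yes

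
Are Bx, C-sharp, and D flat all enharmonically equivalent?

Yes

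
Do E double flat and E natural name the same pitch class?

No

Ebb is pitch class 2; E is pitch class 4.
The pitch classes differ (2 vs. 4), so they are not enharmonic equivalents.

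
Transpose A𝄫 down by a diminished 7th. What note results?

A down a major seventh is Bb, so the target letter is B.
From Abb, a diminished seventh is 9 semitones down: Bb.

Bb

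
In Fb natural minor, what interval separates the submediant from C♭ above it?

major seventh

The submediant of Fb natural minor is Dbb.
Dbb up to Cb: letters D→C make it a seventh; 11 semitones makes it major.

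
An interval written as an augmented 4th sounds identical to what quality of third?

doubly augmented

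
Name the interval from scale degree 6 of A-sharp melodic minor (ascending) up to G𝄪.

major second

Scale degree 6 of A# melodic minor (ascending) is F##.
F## up to G##: letters F→G make it a second; 2 semitones makes it major.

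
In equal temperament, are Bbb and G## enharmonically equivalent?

Yes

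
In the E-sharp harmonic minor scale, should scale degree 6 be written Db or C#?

C#

Each scale degree takes a distinct letter name. Degree 6 of a scale on E must use the letter C.
C# and Db are enharmonically the same pitch, but only C# uses the letter C, so it is the correct spelling here.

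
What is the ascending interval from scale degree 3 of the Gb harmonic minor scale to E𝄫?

perfect fourth

Scale degree 3 of Gb harmonic minor is Bbb.
Bbb up to Ebb: letters B→E make it a fourth; 5 semitones makes it perfect.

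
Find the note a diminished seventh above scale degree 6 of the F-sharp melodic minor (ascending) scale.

Scale degree 6 of F# melodic minor (ascending) is D#.
A diminished seventh (9 semitones) above D# lands on the letter C, giving C.

C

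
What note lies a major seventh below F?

A seventh below F lands on the letter G.
A major seventh spans 11 semitones, so F moves to pitch class 6. On the letter G that is Gb.

Gb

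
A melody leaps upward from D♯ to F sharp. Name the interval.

The letter names run D→F, a span of 2 letter steps, so the interval is some kind of third.
D# to F# is 3 semitones. A major third is 4, so 3 makes it minor.

minor third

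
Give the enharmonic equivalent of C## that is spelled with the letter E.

C## is pitch class 2. The letter E alone is pitch class 4.
To reach pitch class 2 from E requires an offset of -2 semitones, i.e. double flat: Ebb.

Ebb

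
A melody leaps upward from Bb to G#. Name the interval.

augmented sixth

The letter names run B→G, a span of 5 letter steps, so the interval is some kind of sixth.
Bb to G# is 10 semitones. A major sixth is 9, so 10 makes it augmented.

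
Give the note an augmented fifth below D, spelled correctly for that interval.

A fifth below D lands on the letter G.
An augmented fifth spans 8 semitones, so D moves to pitch class 6. On the letter G that is Gb.

Gb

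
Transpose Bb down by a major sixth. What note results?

B down a major sixth is D, so the target letter is D.
From Bb, a major sixth is 9 semitones down: Db.

Db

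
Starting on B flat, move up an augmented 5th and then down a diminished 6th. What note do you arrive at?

A##

An augmented fifth up from Bb is F# (letter F, 8 semitones up).
A diminished sixth down from F# is A## (letter A, 7 semitones down).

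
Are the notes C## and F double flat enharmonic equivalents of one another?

Two spellings are enharmonically equivalent only if they share a pitch class.
Here C## → 2, Fbb → 3; 2 ≠ 3, so they are not.

No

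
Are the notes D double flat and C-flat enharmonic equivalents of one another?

No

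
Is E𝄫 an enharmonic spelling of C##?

Ebb is pitch class 2; C## is pitch class 2.
All spellings map to pitch class 2, so they are enharmonically equivalent.

Yes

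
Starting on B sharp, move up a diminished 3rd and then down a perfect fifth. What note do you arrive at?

G

A diminished third up from B# is D (letter D, 2 semitones up).
A perfect fifth down from D is G (letter G, 7 semitones down).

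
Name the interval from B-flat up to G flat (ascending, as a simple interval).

minor sixth

Counting letters B–C–D–E–F–G gives a sixth.
Bb→Gb = 8 semitones, 1 narrower than the major sixth (9), so minor.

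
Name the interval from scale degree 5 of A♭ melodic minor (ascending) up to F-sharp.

Scale degree 5 of Ab melodic minor (ascending) is Eb.
Eb up to F#: letters E→F make it a second; 3 semitones makes it augmented.

augmented second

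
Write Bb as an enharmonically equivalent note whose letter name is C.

Cbb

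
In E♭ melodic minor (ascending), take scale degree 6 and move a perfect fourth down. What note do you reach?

Scale degree 6 of Eb melodic minor (ascending) is C.
A perfect fourth (5 semitones) below C lands on the letter G, giving G.

G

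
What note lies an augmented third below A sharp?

F

A third below A lands on the letter F.
An augmented third spans 5 semitones, so A# moves to pitch class 5. On the letter F that is F.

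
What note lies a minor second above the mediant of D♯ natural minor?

G

The mediant of D# natural minor is F#.
A minor second (1 semitone) above F# lands on the letter G, giving G.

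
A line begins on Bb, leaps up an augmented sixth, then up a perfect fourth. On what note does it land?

C#

An augmented sixth up from Bb is G# (letter G, 10 semitones up).
A perfect fourth up from G# is C# (letter C, 5 semitones up).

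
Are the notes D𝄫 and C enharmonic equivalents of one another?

Yes

Dbb is pitch class 0; C is pitch class 0.
All spellings map to pitch class 0, so they are enharmonically equivalent.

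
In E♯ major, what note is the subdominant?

A#

Degree 4 takes the letter 3 steps above E, which is A.
In major, degree 4 sits 5 semitones above the tonic. E# + 5 semitones is pitch class 10, spelled on A as A#.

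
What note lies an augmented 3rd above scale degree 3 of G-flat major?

D#

Scale degree 3 of Gb major is Bb.
An augmented third (5 semitones) above Bb lands on the letter D, giving D#.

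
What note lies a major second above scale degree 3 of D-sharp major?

Scale degree 3 of D# major is F##.
A major second (2 semitones) above F## lands on the letter G, giving G##.

G##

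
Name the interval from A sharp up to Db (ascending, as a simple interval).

Counting letters A–B–C–D gives a fourth.
A#→Db = 3 semitones, 2 narrower than the perfect fourth (5), so doubly diminished.

doubly diminished fourth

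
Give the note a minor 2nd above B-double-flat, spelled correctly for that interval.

Cbb

B up a major second is C#, so the target letter is C.
From Bbb, a minor second is 1 semitone up: Cbb.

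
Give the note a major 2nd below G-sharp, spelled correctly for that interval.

F#

G down a major second is F, so the target letter is F.
From G#, a major second is 2 semitones down: F#.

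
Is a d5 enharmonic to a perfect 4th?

A diminished fifth spans 6 semitones; a perfect fourth spans 5.
The spans differ, so they are not enharmonic equivalents.

No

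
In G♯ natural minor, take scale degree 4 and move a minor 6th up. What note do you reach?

A

Scale degree 4 of G# natural minor is C#.
A minor sixth (8 semitones) above C# lands on the letter A, giving A.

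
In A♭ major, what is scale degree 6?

F

The Ab major scale runs Ab Bb C Db Eb F G.
Degree 6 is F.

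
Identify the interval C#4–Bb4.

diminished seventh

The letter names run C→B, a span of 6 letter steps, so the interval is some kind of seventh.
C# to Bb is 9 semitones. A major seventh is 11, so 9 makes it diminished.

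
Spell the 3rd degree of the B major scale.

Degree 3 takes the letter 2 steps above B, which is D.
In major, degree 3 sits 4 semitones above the tonic. B + 4 semitones is pitch class 3, spelled on D as D#.

D#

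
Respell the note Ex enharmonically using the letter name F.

F#

E## is pitch class 6. The letter F alone is pitch class 5.
To reach pitch class 6 from F requires an offset of +1 semitone, i.e. sharp: F#.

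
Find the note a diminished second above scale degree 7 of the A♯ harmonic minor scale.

Scale degree 7 of A# harmonic minor is G##.
A diminished second (0 semitones) above G## lands on the letter A, giving A.

A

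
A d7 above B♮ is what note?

A seventh above B lands on the letter A.
A diminished seventh spans 9 semitones, so B moves to pitch class 8. On the letter A that is Ab.

Ab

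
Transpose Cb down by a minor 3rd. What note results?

C down a major third is Ab, so the target letter is A.
From Cb, a minor third is 3 semitones down: Ab.

Ab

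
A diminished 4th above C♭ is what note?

C up a perfect fourth is F, so the target letter is F.
From Cb, a diminished fourth is 4 semitones up: Fbb.

Fbb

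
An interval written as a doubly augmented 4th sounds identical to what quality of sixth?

A doubly augmented fourth spans 7 semitones.
A sixth spanning 7 semitones is diminished (the major sixth is 9).

diminished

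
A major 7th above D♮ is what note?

C#

D up a major seventh is C#, so the target letter is C.
From D, a major seventh is 11 semitones up: C#.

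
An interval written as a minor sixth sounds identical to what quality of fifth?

augmented

A minor sixth spans 8 semitones.
A fifth spanning 8 semitones is augmented (the perfect fifth is 7).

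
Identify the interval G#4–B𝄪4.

The letter names run G→B, a span of 2 letter steps, so the interval is some kind of third.
G# to B## is 5 semitones. A major third is 4, so 5 makes it augmented.

augmented third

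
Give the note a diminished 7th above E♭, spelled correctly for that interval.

Dbb

A seventh above E lands on the letter D.
A diminished seventh spans 9 semitones, so Eb moves to pitch class 0. On the letter D that is Dbb.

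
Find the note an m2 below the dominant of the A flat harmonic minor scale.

D

The dominant of Ab harmonic minor is Eb.
A minor second (1 semitone) below Eb lands on the letter D, giving D.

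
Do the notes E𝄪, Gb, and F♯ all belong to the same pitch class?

Yes

E## is pitch class 6; Gb is pitch class 6; F# is pitch class 6.
All spellings map to pitch class 6, so they are enharmonically equivalent.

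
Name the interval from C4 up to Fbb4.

The letter names run C→F, a span of 3 letter steps, so the interval is some kind of fourth.
C to Fbb is 3 semitones. A perfect fourth is 5, so 3 makes it doubly diminished.

doubly diminished fourth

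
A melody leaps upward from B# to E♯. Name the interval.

perfect fourth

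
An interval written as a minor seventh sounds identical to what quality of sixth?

augmented

A minor seventh spans 10 semitones.
A sixth spanning 10 semitones is augmented (the major sixth is 9).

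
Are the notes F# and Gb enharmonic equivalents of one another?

F# is pitch class 6; Gb is pitch class 6.
All spellings map to pitch class 6, so they are enharmonically equivalent.

Yes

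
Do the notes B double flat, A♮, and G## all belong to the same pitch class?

Yes

Bbb = pitch class 9 and A = pitch class 9 and G## = pitch class 9 — the same pitch class, so they are enharmonic equivalents.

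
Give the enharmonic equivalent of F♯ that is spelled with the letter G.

Gb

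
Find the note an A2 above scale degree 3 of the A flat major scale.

Scale degree 3 of Ab major is C.
An augmented second (3 semitones) above C lands on the letter D, giving D#.

D#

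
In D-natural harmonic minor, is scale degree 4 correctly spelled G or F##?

Each scale degree takes a distinct letter name. Degree 4 of a scale on D must use the letter G.
G and F## are enharmonically the same pitch, but only G uses the letter G, so it is the correct spelling here.

G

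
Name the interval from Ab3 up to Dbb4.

The letter names run A→D, a span of 3 letter steps, so the interval is some kind of fourth.
Ab to Dbb is 4 semitones. A perfect fourth is 5, so 4 makes it diminished.

diminished fourth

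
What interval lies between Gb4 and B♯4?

doubly augmented third

The letter names run G→B, a span of 2 letter steps, so the interval is some kind of third.
Gb to B# is 6 semitones. A major third is 4, so 6 makes it doubly augmented.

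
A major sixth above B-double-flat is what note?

Gb

A sixth above B lands on the letter G.
A major sixth spans 9 semitones, so Bbb moves to pitch class 6. On the letter G that is Gb.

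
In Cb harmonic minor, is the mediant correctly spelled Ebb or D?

Ebb

Each scale degree takes a distinct letter name. Degree 3 of a scale on C must use the letter E.
Ebb and D are enharmonically the same pitch, but only Ebb uses the letter E, so it is the correct spelling here.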